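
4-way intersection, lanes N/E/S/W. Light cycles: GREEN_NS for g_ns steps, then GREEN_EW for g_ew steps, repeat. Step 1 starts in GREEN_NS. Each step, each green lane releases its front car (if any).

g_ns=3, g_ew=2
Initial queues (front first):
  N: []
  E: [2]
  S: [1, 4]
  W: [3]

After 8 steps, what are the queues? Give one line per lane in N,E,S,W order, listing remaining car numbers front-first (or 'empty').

Step 1 [NS]: N:empty,E:wait,S:car1-GO,W:wait | queues: N=0 E=1 S=1 W=1
Step 2 [NS]: N:empty,E:wait,S:car4-GO,W:wait | queues: N=0 E=1 S=0 W=1
Step 3 [NS]: N:empty,E:wait,S:empty,W:wait | queues: N=0 E=1 S=0 W=1
Step 4 [EW]: N:wait,E:car2-GO,S:wait,W:car3-GO | queues: N=0 E=0 S=0 W=0

N: empty
E: empty
S: empty
W: empty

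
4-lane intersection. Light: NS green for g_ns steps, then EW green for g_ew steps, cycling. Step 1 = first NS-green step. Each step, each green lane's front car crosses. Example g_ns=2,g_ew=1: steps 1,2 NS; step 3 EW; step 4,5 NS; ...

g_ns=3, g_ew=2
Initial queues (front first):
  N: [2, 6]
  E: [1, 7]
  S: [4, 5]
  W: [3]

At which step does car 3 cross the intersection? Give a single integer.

Step 1 [NS]: N:car2-GO,E:wait,S:car4-GO,W:wait | queues: N=1 E=2 S=1 W=1
Step 2 [NS]: N:car6-GO,E:wait,S:car5-GO,W:wait | queues: N=0 E=2 S=0 W=1
Step 3 [NS]: N:empty,E:wait,S:empty,W:wait | queues: N=0 E=2 S=0 W=1
Step 4 [EW]: N:wait,E:car1-GO,S:wait,W:car3-GO | queues: N=0 E=1 S=0 W=0
Step 5 [EW]: N:wait,E:car7-GO,S:wait,W:empty | queues: N=0 E=0 S=0 W=0
Car 3 crosses at step 4

4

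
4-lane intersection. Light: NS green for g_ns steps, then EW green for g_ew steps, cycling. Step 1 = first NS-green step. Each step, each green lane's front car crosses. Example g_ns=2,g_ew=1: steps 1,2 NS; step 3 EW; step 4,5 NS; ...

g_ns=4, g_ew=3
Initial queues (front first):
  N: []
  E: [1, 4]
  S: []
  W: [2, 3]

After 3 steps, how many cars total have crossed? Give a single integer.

Step 1 [NS]: N:empty,E:wait,S:empty,W:wait | queues: N=0 E=2 S=0 W=2
Step 2 [NS]: N:empty,E:wait,S:empty,W:wait | queues: N=0 E=2 S=0 W=2
Step 3 [NS]: N:empty,E:wait,S:empty,W:wait | queues: N=0 E=2 S=0 W=2
Cars crossed by step 3: 0

Answer: 0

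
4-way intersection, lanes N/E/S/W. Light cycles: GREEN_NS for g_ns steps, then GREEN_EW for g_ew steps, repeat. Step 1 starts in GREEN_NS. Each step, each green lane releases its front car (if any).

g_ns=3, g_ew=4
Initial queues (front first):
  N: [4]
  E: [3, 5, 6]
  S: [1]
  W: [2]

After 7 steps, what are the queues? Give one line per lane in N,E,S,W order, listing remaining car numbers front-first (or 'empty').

Step 1 [NS]: N:car4-GO,E:wait,S:car1-GO,W:wait | queues: N=0 E=3 S=0 W=1
Step 2 [NS]: N:empty,E:wait,S:empty,W:wait | queues: N=0 E=3 S=0 W=1
Step 3 [NS]: N:empty,E:wait,S:empty,W:wait | queues: N=0 E=3 S=0 W=1
Step 4 [EW]: N:wait,E:car3-GO,S:wait,W:car2-GO | queues: N=0 E=2 S=0 W=0
Step 5 [EW]: N:wait,E:car5-GO,S:wait,W:empty | queues: N=0 E=1 S=0 W=0
Step 6 [EW]: N:wait,E:car6-GO,S:wait,W:empty | queues: N=0 E=0 S=0 W=0

N: empty
E: empty
S: empty
W: empty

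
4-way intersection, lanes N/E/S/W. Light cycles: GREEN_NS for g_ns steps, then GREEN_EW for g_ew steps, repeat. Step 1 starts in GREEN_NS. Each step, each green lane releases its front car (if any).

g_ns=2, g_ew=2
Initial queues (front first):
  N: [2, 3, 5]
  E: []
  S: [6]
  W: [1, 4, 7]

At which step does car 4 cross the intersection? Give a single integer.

Step 1 [NS]: N:car2-GO,E:wait,S:car6-GO,W:wait | queues: N=2 E=0 S=0 W=3
Step 2 [NS]: N:car3-GO,E:wait,S:empty,W:wait | queues: N=1 E=0 S=0 W=3
Step 3 [EW]: N:wait,E:empty,S:wait,W:car1-GO | queues: N=1 E=0 S=0 W=2
Step 4 [EW]: N:wait,E:empty,S:wait,W:car4-GO | queues: N=1 E=0 S=0 W=1
Step 5 [NS]: N:car5-GO,E:wait,S:empty,W:wait | queues: N=0 E=0 S=0 W=1
Step 6 [NS]: N:empty,E:wait,S:empty,W:wait | queues: N=0 E=0 S=0 W=1
Step 7 [EW]: N:wait,E:empty,S:wait,W:car7-GO | queues: N=0 E=0 S=0 W=0
Car 4 crosses at step 4

4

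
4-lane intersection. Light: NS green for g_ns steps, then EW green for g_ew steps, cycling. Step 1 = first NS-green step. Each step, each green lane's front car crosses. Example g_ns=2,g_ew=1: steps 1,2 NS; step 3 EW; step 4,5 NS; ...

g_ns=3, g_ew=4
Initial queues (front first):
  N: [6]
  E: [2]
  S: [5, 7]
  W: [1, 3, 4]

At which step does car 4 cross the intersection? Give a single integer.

Step 1 [NS]: N:car6-GO,E:wait,S:car5-GO,W:wait | queues: N=0 E=1 S=1 W=3
Step 2 [NS]: N:empty,E:wait,S:car7-GO,W:wait | queues: N=0 E=1 S=0 W=3
Step 3 [NS]: N:empty,E:wait,S:empty,W:wait | queues: N=0 E=1 S=0 W=3
Step 4 [EW]: N:wait,E:car2-GO,S:wait,W:car1-GO | queues: N=0 E=0 S=0 W=2
Step 5 [EW]: N:wait,E:empty,S:wait,W:car3-GO | queues: N=0 E=0 S=0 W=1
Step 6 [EW]: N:wait,E:empty,S:wait,W:car4-GO | queues: N=0 E=0 S=0 W=0
Car 4 crosses at step 6

6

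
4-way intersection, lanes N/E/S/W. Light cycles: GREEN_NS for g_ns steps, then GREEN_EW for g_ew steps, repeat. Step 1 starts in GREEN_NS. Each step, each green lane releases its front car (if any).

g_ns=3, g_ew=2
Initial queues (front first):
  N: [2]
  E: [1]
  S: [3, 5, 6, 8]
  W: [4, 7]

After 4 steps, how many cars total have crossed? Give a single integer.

Step 1 [NS]: N:car2-GO,E:wait,S:car3-GO,W:wait | queues: N=0 E=1 S=3 W=2
Step 2 [NS]: N:empty,E:wait,S:car5-GO,W:wait | queues: N=0 E=1 S=2 W=2
Step 3 [NS]: N:empty,E:wait,S:car6-GO,W:wait | queues: N=0 E=1 S=1 W=2
Step 4 [EW]: N:wait,E:car1-GO,S:wait,W:car4-GO | queues: N=0 E=0 S=1 W=1
Cars crossed by step 4: 6

Answer: 6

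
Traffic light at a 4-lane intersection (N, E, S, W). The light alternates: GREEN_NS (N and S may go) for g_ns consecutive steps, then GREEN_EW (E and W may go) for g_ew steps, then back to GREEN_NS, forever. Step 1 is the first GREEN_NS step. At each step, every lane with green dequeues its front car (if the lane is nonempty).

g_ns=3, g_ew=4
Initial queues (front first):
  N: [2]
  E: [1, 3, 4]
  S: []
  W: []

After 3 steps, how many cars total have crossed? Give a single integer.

Answer: 1

Derivation:
Step 1 [NS]: N:car2-GO,E:wait,S:empty,W:wait | queues: N=0 E=3 S=0 W=0
Step 2 [NS]: N:empty,E:wait,S:empty,W:wait | queues: N=0 E=3 S=0 W=0
Step 3 [NS]: N:empty,E:wait,S:empty,W:wait | queues: N=0 E=3 S=0 W=0
Cars crossed by step 3: 1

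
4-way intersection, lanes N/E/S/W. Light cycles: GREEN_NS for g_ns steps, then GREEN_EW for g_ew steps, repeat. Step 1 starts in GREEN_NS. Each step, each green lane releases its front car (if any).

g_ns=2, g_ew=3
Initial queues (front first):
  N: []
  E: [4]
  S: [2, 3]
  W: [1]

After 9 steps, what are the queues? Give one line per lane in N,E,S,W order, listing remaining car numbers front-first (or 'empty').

Step 1 [NS]: N:empty,E:wait,S:car2-GO,W:wait | queues: N=0 E=1 S=1 W=1
Step 2 [NS]: N:empty,E:wait,S:car3-GO,W:wait | queues: N=0 E=1 S=0 W=1
Step 3 [EW]: N:wait,E:car4-GO,S:wait,W:car1-GO | queues: N=0 E=0 S=0 W=0

N: empty
E: empty
S: empty
W: empty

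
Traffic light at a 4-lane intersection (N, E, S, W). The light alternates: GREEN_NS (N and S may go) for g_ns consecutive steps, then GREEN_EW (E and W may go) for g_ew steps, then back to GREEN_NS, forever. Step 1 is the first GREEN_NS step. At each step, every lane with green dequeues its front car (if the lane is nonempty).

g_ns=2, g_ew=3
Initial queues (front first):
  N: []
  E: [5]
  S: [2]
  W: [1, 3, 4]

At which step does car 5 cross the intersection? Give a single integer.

Step 1 [NS]: N:empty,E:wait,S:car2-GO,W:wait | queues: N=0 E=1 S=0 W=3
Step 2 [NS]: N:empty,E:wait,S:empty,W:wait | queues: N=0 E=1 S=0 W=3
Step 3 [EW]: N:wait,E:car5-GO,S:wait,W:car1-GO | queues: N=0 E=0 S=0 W=2
Step 4 [EW]: N:wait,E:empty,S:wait,W:car3-GO | queues: N=0 E=0 S=0 W=1
Step 5 [EW]: N:wait,E:empty,S:wait,W:car4-GO | queues: N=0 E=0 S=0 W=0
Car 5 crosses at step 3

3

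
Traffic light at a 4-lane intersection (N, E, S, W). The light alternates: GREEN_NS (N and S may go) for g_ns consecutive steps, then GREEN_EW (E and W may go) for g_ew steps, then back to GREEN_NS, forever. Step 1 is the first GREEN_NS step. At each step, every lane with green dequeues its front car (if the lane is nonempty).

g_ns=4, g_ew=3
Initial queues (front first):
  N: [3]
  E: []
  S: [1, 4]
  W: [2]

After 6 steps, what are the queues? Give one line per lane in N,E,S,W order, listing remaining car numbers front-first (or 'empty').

Step 1 [NS]: N:car3-GO,E:wait,S:car1-GO,W:wait | queues: N=0 E=0 S=1 W=1
Step 2 [NS]: N:empty,E:wait,S:car4-GO,W:wait | queues: N=0 E=0 S=0 W=1
Step 3 [NS]: N:empty,E:wait,S:empty,W:wait | queues: N=0 E=0 S=0 W=1
Step 4 [NS]: N:empty,E:wait,S:empty,W:wait | queues: N=0 E=0 S=0 W=1
Step 5 [EW]: N:wait,E:empty,S:wait,W:car2-GO | queues: N=0 E=0 S=0 W=0

N: empty
E: empty
S: empty
W: empty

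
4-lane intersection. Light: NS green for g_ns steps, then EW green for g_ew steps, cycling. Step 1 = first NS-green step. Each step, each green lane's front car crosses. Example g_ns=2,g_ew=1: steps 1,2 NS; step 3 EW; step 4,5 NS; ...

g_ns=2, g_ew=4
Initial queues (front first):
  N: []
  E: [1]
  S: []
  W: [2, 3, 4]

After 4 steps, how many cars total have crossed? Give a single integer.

Answer: 3

Derivation:
Step 1 [NS]: N:empty,E:wait,S:empty,W:wait | queues: N=0 E=1 S=0 W=3
Step 2 [NS]: N:empty,E:wait,S:empty,W:wait | queues: N=0 E=1 S=0 W=3
Step 3 [EW]: N:wait,E:car1-GO,S:wait,W:car2-GO | queues: N=0 E=0 S=0 W=2
Step 4 [EW]: N:wait,E:empty,S:wait,W:car3-GO | queues: N=0 E=0 S=0 W=1
Cars crossed by step 4: 3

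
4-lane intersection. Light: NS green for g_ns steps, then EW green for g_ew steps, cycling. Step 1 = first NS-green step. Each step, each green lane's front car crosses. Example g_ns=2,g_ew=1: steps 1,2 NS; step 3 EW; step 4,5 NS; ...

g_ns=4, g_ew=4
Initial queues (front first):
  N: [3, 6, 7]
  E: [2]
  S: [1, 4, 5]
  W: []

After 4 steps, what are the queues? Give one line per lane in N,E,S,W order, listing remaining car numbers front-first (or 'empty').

Step 1 [NS]: N:car3-GO,E:wait,S:car1-GO,W:wait | queues: N=2 E=1 S=2 W=0
Step 2 [NS]: N:car6-GO,E:wait,S:car4-GO,W:wait | queues: N=1 E=1 S=1 W=0
Step 3 [NS]: N:car7-GO,E:wait,S:car5-GO,W:wait | queues: N=0 E=1 S=0 W=0
Step 4 [NS]: N:empty,E:wait,S:empty,W:wait | queues: N=0 E=1 S=0 W=0

N: empty
E: 2
S: empty
W: empty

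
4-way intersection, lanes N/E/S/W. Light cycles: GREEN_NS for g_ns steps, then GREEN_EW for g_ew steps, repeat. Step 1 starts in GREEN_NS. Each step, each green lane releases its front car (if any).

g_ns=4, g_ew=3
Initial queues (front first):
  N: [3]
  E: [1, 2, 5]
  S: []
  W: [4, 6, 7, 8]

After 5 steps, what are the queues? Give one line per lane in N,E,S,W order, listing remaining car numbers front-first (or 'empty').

Step 1 [NS]: N:car3-GO,E:wait,S:empty,W:wait | queues: N=0 E=3 S=0 W=4
Step 2 [NS]: N:empty,E:wait,S:empty,W:wait | queues: N=0 E=3 S=0 W=4
Step 3 [NS]: N:empty,E:wait,S:empty,W:wait | queues: N=0 E=3 S=0 W=4
Step 4 [NS]: N:empty,E:wait,S:empty,W:wait | queues: N=0 E=3 S=0 W=4
Step 5 [EW]: N:wait,E:car1-GO,S:wait,W:car4-GO | queues: N=0 E=2 S=0 W=3

N: empty
E: 2 5
S: empty
W: 6 7 8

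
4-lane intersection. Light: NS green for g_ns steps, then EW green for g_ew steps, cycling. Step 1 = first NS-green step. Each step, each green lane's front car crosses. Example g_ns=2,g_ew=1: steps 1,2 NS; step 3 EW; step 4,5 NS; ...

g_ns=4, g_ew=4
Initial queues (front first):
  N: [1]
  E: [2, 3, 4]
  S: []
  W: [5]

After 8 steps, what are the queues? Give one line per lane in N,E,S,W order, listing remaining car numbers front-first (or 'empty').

Step 1 [NS]: N:car1-GO,E:wait,S:empty,W:wait | queues: N=0 E=3 S=0 W=1
Step 2 [NS]: N:empty,E:wait,S:empty,W:wait | queues: N=0 E=3 S=0 W=1
Step 3 [NS]: N:empty,E:wait,S:empty,W:wait | queues: N=0 E=3 S=0 W=1
Step 4 [NS]: N:empty,E:wait,S:empty,W:wait | queues: N=0 E=3 S=0 W=1
Step 5 [EW]: N:wait,E:car2-GO,S:wait,W:car5-GO | queues: N=0 E=2 S=0 W=0
Step 6 [EW]: N:wait,E:car3-GO,S:wait,W:empty | queues: N=0 E=1 S=0 W=0
Step 7 [EW]: N:wait,E:car4-GO,S:wait,W:empty | queues: N=0 E=0 S=0 W=0

N: empty
E: empty
S: empty
W: empty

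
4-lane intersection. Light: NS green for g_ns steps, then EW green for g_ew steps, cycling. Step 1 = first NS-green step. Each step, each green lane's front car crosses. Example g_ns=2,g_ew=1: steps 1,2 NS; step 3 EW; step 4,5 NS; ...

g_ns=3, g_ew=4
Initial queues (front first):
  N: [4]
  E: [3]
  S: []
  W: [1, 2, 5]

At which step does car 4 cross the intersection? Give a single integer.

Step 1 [NS]: N:car4-GO,E:wait,S:empty,W:wait | queues: N=0 E=1 S=0 W=3
Step 2 [NS]: N:empty,E:wait,S:empty,W:wait | queues: N=0 E=1 S=0 W=3
Step 3 [NS]: N:empty,E:wait,S:empty,W:wait | queues: N=0 E=1 S=0 W=3
Step 4 [EW]: N:wait,E:car3-GO,S:wait,W:car1-GO | queues: N=0 E=0 S=0 W=2
Step 5 [EW]: N:wait,E:empty,S:wait,W:car2-GO | queues: N=0 E=0 S=0 W=1
Step 6 [EW]: N:wait,E:empty,S:wait,W:car5-GO | queues: N=0 E=0 S=0 W=0
Car 4 crosses at step 1

1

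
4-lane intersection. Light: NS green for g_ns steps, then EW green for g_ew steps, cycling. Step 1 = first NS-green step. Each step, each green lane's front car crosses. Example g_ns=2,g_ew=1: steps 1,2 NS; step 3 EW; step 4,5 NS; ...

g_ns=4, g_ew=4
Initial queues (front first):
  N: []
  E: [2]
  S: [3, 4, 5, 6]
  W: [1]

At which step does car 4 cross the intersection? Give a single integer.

Step 1 [NS]: N:empty,E:wait,S:car3-GO,W:wait | queues: N=0 E=1 S=3 W=1
Step 2 [NS]: N:empty,E:wait,S:car4-GO,W:wait | queues: N=0 E=1 S=2 W=1
Step 3 [NS]: N:empty,E:wait,S:car5-GO,W:wait | queues: N=0 E=1 S=1 W=1
Step 4 [NS]: N:empty,E:wait,S:car6-GO,W:wait | queues: N=0 E=1 S=0 W=1
Step 5 [EW]: N:wait,E:car2-GO,S:wait,W:car1-GO | queues: N=0 E=0 S=0 W=0
Car 4 crosses at step 2

2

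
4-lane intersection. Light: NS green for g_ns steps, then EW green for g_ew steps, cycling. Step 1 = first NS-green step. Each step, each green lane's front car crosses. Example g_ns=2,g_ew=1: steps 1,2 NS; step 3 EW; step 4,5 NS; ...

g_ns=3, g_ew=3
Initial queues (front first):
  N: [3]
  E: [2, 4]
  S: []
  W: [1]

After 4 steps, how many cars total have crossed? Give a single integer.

Answer: 3

Derivation:
Step 1 [NS]: N:car3-GO,E:wait,S:empty,W:wait | queues: N=0 E=2 S=0 W=1
Step 2 [NS]: N:empty,E:wait,S:empty,W:wait | queues: N=0 E=2 S=0 W=1
Step 3 [NS]: N:empty,E:wait,S:empty,W:wait | queues: N=0 E=2 S=0 W=1
Step 4 [EW]: N:wait,E:car2-GO,S:wait,W:car1-GO | queues: N=0 E=1 S=0 W=0
Cars crossed by step 4: 3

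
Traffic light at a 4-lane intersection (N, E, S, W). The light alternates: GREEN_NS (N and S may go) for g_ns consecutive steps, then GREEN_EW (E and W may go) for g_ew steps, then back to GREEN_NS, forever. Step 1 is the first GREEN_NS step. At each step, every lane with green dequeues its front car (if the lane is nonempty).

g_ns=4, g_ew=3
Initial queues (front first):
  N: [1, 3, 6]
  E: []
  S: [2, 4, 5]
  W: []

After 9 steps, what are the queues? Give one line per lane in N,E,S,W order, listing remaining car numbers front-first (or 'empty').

Step 1 [NS]: N:car1-GO,E:wait,S:car2-GO,W:wait | queues: N=2 E=0 S=2 W=0
Step 2 [NS]: N:car3-GO,E:wait,S:car4-GO,W:wait | queues: N=1 E=0 S=1 W=0
Step 3 [NS]: N:car6-GO,E:wait,S:car5-GO,W:wait | queues: N=0 E=0 S=0 W=0

N: empty
E: empty
S: empty
W: empty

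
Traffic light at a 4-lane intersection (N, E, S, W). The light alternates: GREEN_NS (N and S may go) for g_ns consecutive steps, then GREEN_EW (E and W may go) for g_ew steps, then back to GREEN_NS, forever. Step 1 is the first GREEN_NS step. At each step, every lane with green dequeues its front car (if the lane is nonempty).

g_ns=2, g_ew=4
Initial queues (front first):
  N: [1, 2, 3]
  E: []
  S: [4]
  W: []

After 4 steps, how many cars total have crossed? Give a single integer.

Answer: 3

Derivation:
Step 1 [NS]: N:car1-GO,E:wait,S:car4-GO,W:wait | queues: N=2 E=0 S=0 W=0
Step 2 [NS]: N:car2-GO,E:wait,S:empty,W:wait | queues: N=1 E=0 S=0 W=0
Step 3 [EW]: N:wait,E:empty,S:wait,W:empty | queues: N=1 E=0 S=0 W=0
Step 4 [EW]: N:wait,E:empty,S:wait,W:empty | queues: N=1 E=0 S=0 W=0
Cars crossed by step 4: 3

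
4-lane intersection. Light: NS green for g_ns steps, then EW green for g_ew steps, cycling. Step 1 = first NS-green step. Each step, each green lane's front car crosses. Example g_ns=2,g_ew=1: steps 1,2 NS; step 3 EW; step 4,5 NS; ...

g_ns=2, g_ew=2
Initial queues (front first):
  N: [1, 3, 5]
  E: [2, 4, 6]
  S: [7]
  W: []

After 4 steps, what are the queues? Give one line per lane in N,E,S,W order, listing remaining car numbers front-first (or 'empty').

Step 1 [NS]: N:car1-GO,E:wait,S:car7-GO,W:wait | queues: N=2 E=3 S=0 W=0
Step 2 [NS]: N:car3-GO,E:wait,S:empty,W:wait | queues: N=1 E=3 S=0 W=0
Step 3 [EW]: N:wait,E:car2-GO,S:wait,W:empty | queues: N=1 E=2 S=0 W=0
Step 4 [EW]: N:wait,E:car4-GO,S:wait,W:empty | queues: N=1 E=1 S=0 W=0

N: 5
E: 6
S: empty
W: empty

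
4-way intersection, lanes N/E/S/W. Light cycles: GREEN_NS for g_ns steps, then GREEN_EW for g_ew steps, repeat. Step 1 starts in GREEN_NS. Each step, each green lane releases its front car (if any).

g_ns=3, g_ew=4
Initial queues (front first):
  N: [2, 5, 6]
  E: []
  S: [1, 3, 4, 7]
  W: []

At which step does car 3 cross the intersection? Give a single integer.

Step 1 [NS]: N:car2-GO,E:wait,S:car1-GO,W:wait | queues: N=2 E=0 S=3 W=0
Step 2 [NS]: N:car5-GO,E:wait,S:car3-GO,W:wait | queues: N=1 E=0 S=2 W=0
Step 3 [NS]: N:car6-GO,E:wait,S:car4-GO,W:wait | queues: N=0 E=0 S=1 W=0
Step 4 [EW]: N:wait,E:empty,S:wait,W:empty | queues: N=0 E=0 S=1 W=0
Step 5 [EW]: N:wait,E:empty,S:wait,W:empty | queues: N=0 E=0 S=1 W=0
Step 6 [EW]: N:wait,E:empty,S:wait,W:empty | queues: N=0 E=0 S=1 W=0
Step 7 [EW]: N:wait,E:empty,S:wait,W:empty | queues: N=0 E=0 S=1 W=0
Step 8 [NS]: N:empty,E:wait,S:car7-GO,W:wait | queues: N=0 E=0 S=0 W=0
Car 3 crosses at step 2

2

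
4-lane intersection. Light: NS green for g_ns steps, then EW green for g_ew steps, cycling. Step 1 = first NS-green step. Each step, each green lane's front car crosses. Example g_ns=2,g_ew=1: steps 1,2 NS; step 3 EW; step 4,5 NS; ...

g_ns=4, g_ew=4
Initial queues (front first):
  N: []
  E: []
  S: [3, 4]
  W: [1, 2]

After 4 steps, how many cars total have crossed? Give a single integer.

Step 1 [NS]: N:empty,E:wait,S:car3-GO,W:wait | queues: N=0 E=0 S=1 W=2
Step 2 [NS]: N:empty,E:wait,S:car4-GO,W:wait | queues: N=0 E=0 S=0 W=2
Step 3 [NS]: N:empty,E:wait,S:empty,W:wait | queues: N=0 E=0 S=0 W=2
Step 4 [NS]: N:empty,E:wait,S:empty,W:wait | queues: N=0 E=0 S=0 W=2
Cars crossed by step 4: 2

Answer: 2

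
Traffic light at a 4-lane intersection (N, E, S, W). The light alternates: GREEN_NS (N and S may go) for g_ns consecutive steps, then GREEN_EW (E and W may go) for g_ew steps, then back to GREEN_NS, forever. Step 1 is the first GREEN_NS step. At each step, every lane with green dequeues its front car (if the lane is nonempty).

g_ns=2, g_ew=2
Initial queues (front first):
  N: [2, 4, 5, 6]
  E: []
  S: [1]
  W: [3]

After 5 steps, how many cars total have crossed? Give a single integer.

Answer: 5

Derivation:
Step 1 [NS]: N:car2-GO,E:wait,S:car1-GO,W:wait | queues: N=3 E=0 S=0 W=1
Step 2 [NS]: N:car4-GO,E:wait,S:empty,W:wait | queues: N=2 E=0 S=0 W=1
Step 3 [EW]: N:wait,E:empty,S:wait,W:car3-GO | queues: N=2 E=0 S=0 W=0
Step 4 [EW]: N:wait,E:empty,S:wait,W:empty | queues: N=2 E=0 S=0 W=0
Step 5 [NS]: N:car5-GO,E:wait,S:empty,W:wait | queues: N=1 E=0 S=0 W=0
Cars crossed by step 5: 5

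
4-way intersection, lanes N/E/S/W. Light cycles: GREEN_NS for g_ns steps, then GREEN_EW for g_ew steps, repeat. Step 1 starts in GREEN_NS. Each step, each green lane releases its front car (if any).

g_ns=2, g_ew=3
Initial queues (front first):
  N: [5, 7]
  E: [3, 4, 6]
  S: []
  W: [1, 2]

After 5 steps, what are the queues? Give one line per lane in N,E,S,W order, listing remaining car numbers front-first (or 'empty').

Step 1 [NS]: N:car5-GO,E:wait,S:empty,W:wait | queues: N=1 E=3 S=0 W=2
Step 2 [NS]: N:car7-GO,E:wait,S:empty,W:wait | queues: N=0 E=3 S=0 W=2
Step 3 [EW]: N:wait,E:car3-GO,S:wait,W:car1-GO | queues: N=0 E=2 S=0 W=1
Step 4 [EW]: N:wait,E:car4-GO,S:wait,W:car2-GO | queues: N=0 E=1 S=0 W=0
Step 5 [EW]: N:wait,E:car6-GO,S:wait,W:empty | queues: N=0 E=0 S=0 W=0

N: empty
E: empty
S: empty
W: empty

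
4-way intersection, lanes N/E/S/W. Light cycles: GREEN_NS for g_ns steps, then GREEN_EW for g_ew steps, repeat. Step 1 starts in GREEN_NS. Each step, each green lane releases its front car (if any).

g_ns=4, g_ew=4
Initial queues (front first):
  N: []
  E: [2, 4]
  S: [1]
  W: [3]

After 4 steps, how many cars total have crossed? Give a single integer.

Answer: 1

Derivation:
Step 1 [NS]: N:empty,E:wait,S:car1-GO,W:wait | queues: N=0 E=2 S=0 W=1
Step 2 [NS]: N:empty,E:wait,S:empty,W:wait | queues: N=0 E=2 S=0 W=1
Step 3 [NS]: N:empty,E:wait,S:empty,W:wait | queues: N=0 E=2 S=0 W=1
Step 4 [NS]: N:empty,E:wait,S:empty,W:wait | queues: N=0 E=2 S=0 W=1
Cars crossed by step 4: 1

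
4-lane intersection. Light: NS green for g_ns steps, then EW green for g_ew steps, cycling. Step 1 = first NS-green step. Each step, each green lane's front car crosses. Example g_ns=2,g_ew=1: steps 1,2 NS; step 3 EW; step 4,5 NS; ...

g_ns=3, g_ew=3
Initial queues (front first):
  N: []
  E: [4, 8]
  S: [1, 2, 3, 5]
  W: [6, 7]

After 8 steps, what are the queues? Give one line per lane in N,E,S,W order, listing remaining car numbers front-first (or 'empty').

Step 1 [NS]: N:empty,E:wait,S:car1-GO,W:wait | queues: N=0 E=2 S=3 W=2
Step 2 [NS]: N:empty,E:wait,S:car2-GO,W:wait | queues: N=0 E=2 S=2 W=2
Step 3 [NS]: N:empty,E:wait,S:car3-GO,W:wait | queues: N=0 E=2 S=1 W=2
Step 4 [EW]: N:wait,E:car4-GO,S:wait,W:car6-GO | queues: N=0 E=1 S=1 W=1
Step 5 [EW]: N:wait,E:car8-GO,S:wait,W:car7-GO | queues: N=0 E=0 S=1 W=0
Step 6 [EW]: N:wait,E:empty,S:wait,W:empty | queues: N=0 E=0 S=1 W=0
Step 7 [NS]: N:empty,E:wait,S:car5-GO,W:wait | queues: N=0 E=0 S=0 W=0

N: empty
E: empty
S: empty
W: empty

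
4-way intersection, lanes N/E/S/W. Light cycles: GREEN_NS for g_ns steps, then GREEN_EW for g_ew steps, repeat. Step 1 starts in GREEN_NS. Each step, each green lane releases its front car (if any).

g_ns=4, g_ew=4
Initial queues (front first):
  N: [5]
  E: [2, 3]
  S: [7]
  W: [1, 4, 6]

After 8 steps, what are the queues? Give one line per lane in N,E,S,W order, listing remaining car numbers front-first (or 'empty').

Step 1 [NS]: N:car5-GO,E:wait,S:car7-GO,W:wait | queues: N=0 E=2 S=0 W=3
Step 2 [NS]: N:empty,E:wait,S:empty,W:wait | queues: N=0 E=2 S=0 W=3
Step 3 [NS]: N:empty,E:wait,S:empty,W:wait | queues: N=0 E=2 S=0 W=3
Step 4 [NS]: N:empty,E:wait,S:empty,W:wait | queues: N=0 E=2 S=0 W=3
Step 5 [EW]: N:wait,E:car2-GO,S:wait,W:car1-GO | queues: N=0 E=1 S=0 W=2
Step 6 [EW]: N:wait,E:car3-GO,S:wait,W:car4-GO | queues: N=0 E=0 S=0 W=1
Step 7 [EW]: N:wait,E:empty,S:wait,W:car6-GO | queues: N=0 E=0 S=0 W=0

N: empty
E: empty
S: empty
W: empty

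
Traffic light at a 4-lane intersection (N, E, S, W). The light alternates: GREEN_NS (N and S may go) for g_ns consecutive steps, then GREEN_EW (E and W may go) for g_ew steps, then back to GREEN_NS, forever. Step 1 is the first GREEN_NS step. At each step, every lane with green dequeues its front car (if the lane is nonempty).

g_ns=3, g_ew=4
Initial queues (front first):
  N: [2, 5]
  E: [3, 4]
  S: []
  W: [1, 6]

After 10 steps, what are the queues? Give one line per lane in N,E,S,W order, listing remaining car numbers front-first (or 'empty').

Step 1 [NS]: N:car2-GO,E:wait,S:empty,W:wait | queues: N=1 E=2 S=0 W=2
Step 2 [NS]: N:car5-GO,E:wait,S:empty,W:wait | queues: N=0 E=2 S=0 W=2
Step 3 [NS]: N:empty,E:wait,S:empty,W:wait | queues: N=0 E=2 S=0 W=2
Step 4 [EW]: N:wait,E:car3-GO,S:wait,W:car1-GO | queues: N=0 E=1 S=0 W=1
Step 5 [EW]: N:wait,E:car4-GO,S:wait,W:car6-GO | queues: N=0 E=0 S=0 W=0

N: empty
E: empty
S: empty
W: empty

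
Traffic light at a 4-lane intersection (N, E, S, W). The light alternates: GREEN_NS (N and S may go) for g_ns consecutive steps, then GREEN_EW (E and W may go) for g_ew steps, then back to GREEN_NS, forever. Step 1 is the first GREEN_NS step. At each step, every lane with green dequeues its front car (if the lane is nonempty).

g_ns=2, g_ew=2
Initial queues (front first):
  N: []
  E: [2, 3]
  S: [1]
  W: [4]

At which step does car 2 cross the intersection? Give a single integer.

Step 1 [NS]: N:empty,E:wait,S:car1-GO,W:wait | queues: N=0 E=2 S=0 W=1
Step 2 [NS]: N:empty,E:wait,S:empty,W:wait | queues: N=0 E=2 S=0 W=1
Step 3 [EW]: N:wait,E:car2-GO,S:wait,W:car4-GO | queues: N=0 E=1 S=0 W=0
Step 4 [EW]: N:wait,E:car3-GO,S:wait,W:empty | queues: N=0 E=0 S=0 W=0
Car 2 crosses at step 3

3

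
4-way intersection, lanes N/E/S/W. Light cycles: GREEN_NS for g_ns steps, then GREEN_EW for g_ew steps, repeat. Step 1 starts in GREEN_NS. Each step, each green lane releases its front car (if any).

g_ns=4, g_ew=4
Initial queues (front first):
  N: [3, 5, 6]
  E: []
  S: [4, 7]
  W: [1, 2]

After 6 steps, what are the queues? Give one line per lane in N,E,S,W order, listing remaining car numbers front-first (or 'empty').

Step 1 [NS]: N:car3-GO,E:wait,S:car4-GO,W:wait | queues: N=2 E=0 S=1 W=2
Step 2 [NS]: N:car5-GO,E:wait,S:car7-GO,W:wait | queues: N=1 E=0 S=0 W=2
Step 3 [NS]: N:car6-GO,E:wait,S:empty,W:wait | queues: N=0 E=0 S=0 W=2
Step 4 [NS]: N:empty,E:wait,S:empty,W:wait | queues: N=0 E=0 S=0 W=2
Step 5 [EW]: N:wait,E:empty,S:wait,W:car1-GO | queues: N=0 E=0 S=0 W=1
Step 6 [EW]: N:wait,E:empty,S:wait,W:car2-GO | queues: N=0 E=0 S=0 W=0

N: empty
E: empty
S: empty
W: empty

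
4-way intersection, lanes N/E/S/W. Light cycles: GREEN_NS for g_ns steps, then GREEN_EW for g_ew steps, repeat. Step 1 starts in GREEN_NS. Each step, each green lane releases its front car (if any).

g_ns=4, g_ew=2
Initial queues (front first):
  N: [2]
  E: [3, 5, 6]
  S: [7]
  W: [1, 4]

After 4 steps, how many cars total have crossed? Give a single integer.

Step 1 [NS]: N:car2-GO,E:wait,S:car7-GO,W:wait | queues: N=0 E=3 S=0 W=2
Step 2 [NS]: N:empty,E:wait,S:empty,W:wait | queues: N=0 E=3 S=0 W=2
Step 3 [NS]: N:empty,E:wait,S:empty,W:wait | queues: N=0 E=3 S=0 W=2
Step 4 [NS]: N:empty,E:wait,S:empty,W:wait | queues: N=0 E=3 S=0 W=2
Cars crossed by step 4: 2

Answer: 2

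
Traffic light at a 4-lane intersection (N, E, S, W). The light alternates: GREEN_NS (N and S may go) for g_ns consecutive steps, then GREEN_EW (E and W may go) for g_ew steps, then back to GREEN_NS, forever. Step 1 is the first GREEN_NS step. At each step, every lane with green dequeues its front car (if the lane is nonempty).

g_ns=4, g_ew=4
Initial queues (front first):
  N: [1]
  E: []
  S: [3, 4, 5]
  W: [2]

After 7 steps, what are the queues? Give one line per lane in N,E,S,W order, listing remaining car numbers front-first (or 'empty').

Step 1 [NS]: N:car1-GO,E:wait,S:car3-GO,W:wait | queues: N=0 E=0 S=2 W=1
Step 2 [NS]: N:empty,E:wait,S:car4-GO,W:wait | queues: N=0 E=0 S=1 W=1
Step 3 [NS]: N:empty,E:wait,S:car5-GO,W:wait | queues: N=0 E=0 S=0 W=1
Step 4 [NS]: N:empty,E:wait,S:empty,W:wait | queues: N=0 E=0 S=0 W=1
Step 5 [EW]: N:wait,E:empty,S:wait,W:car2-GO | queues: N=0 E=0 S=0 W=0

N: empty
E: empty
S: empty
W: empty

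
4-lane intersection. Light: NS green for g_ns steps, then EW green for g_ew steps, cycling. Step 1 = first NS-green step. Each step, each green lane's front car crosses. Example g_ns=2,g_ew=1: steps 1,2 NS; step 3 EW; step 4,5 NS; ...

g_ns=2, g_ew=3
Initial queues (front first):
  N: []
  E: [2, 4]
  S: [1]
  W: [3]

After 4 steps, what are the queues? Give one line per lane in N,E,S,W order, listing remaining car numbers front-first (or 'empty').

Step 1 [NS]: N:empty,E:wait,S:car1-GO,W:wait | queues: N=0 E=2 S=0 W=1
Step 2 [NS]: N:empty,E:wait,S:empty,W:wait | queues: N=0 E=2 S=0 W=1
Step 3 [EW]: N:wait,E:car2-GO,S:wait,W:car3-GO | queues: N=0 E=1 S=0 W=0
Step 4 [EW]: N:wait,E:car4-GO,S:wait,W:empty | queues: N=0 E=0 S=0 W=0

N: empty
E: empty
S: empty
W: empty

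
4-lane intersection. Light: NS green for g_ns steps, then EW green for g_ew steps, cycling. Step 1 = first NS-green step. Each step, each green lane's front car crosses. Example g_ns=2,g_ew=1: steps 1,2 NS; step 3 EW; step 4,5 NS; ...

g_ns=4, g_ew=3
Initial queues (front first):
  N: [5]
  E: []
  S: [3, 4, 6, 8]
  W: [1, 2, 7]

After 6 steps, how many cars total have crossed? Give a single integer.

Answer: 7

Derivation:
Step 1 [NS]: N:car5-GO,E:wait,S:car3-GO,W:wait | queues: N=0 E=0 S=3 W=3
Step 2 [NS]: N:empty,E:wait,S:car4-GO,W:wait | queues: N=0 E=0 S=2 W=3
Step 3 [NS]: N:empty,E:wait,S:car6-GO,W:wait | queues: N=0 E=0 S=1 W=3
Step 4 [NS]: N:empty,E:wait,S:car8-GO,W:wait | queues: N=0 E=0 S=0 W=3
Step 5 [EW]: N:wait,E:empty,S:wait,W:car1-GO | queues: N=0 E=0 S=0 W=2
Step 6 [EW]: N:wait,E:empty,S:wait,W:car2-GO | queues: N=0 E=0 S=0 W=1
Cars crossed by step 6: 7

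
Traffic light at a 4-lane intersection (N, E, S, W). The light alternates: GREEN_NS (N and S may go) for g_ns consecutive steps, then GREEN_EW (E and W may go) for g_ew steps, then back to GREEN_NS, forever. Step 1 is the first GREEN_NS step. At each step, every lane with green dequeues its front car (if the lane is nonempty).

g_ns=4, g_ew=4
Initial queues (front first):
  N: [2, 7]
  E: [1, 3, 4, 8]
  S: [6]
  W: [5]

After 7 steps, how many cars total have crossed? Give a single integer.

Answer: 7

Derivation:
Step 1 [NS]: N:car2-GO,E:wait,S:car6-GO,W:wait | queues: N=1 E=4 S=0 W=1
Step 2 [NS]: N:car7-GO,E:wait,S:empty,W:wait | queues: N=0 E=4 S=0 W=1
Step 3 [NS]: N:empty,E:wait,S:empty,W:wait | queues: N=0 E=4 S=0 W=1
Step 4 [NS]: N:empty,E:wait,S:empty,W:wait | queues: N=0 E=4 S=0 W=1
Step 5 [EW]: N:wait,E:car1-GO,S:wait,W:car5-GO | queues: N=0 E=3 S=0 W=0
Step 6 [EW]: N:wait,E:car3-GO,S:wait,W:empty | queues: N=0 E=2 S=0 W=0
Step 7 [EW]: N:wait,E:car4-GO,S:wait,W:empty | queues: N=0 E=1 S=0 W=0
Cars crossed by step 7: 7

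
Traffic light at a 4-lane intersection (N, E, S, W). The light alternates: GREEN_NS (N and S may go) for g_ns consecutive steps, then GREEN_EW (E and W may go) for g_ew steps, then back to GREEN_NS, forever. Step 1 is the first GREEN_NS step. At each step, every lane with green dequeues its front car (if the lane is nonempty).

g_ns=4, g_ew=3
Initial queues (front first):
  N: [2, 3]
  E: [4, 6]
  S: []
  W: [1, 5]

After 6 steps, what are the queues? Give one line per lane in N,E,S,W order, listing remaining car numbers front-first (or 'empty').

Step 1 [NS]: N:car2-GO,E:wait,S:empty,W:wait | queues: N=1 E=2 S=0 W=2
Step 2 [NS]: N:car3-GO,E:wait,S:empty,W:wait | queues: N=0 E=2 S=0 W=2
Step 3 [NS]: N:empty,E:wait,S:empty,W:wait | queues: N=0 E=2 S=0 W=2
Step 4 [NS]: N:empty,E:wait,S:empty,W:wait | queues: N=0 E=2 S=0 W=2
Step 5 [EW]: N:wait,E:car4-GO,S:wait,W:car1-GO | queues: N=0 E=1 S=0 W=1
Step 6 [EW]: N:wait,E:car6-GO,S:wait,W:car5-GO | queues: N=0 E=0 S=0 W=0

N: empty
E: empty
S: empty
W: empty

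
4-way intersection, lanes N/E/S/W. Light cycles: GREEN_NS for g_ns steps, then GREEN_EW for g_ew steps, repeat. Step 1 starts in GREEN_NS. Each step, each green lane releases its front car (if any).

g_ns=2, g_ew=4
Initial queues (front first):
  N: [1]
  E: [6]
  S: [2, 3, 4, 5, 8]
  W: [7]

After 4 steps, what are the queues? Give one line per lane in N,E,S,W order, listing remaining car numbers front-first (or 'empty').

Step 1 [NS]: N:car1-GO,E:wait,S:car2-GO,W:wait | queues: N=0 E=1 S=4 W=1
Step 2 [NS]: N:empty,E:wait,S:car3-GO,W:wait | queues: N=0 E=1 S=3 W=1
Step 3 [EW]: N:wait,E:car6-GO,S:wait,W:car7-GO | queues: N=0 E=0 S=3 W=0
Step 4 [EW]: N:wait,E:empty,S:wait,W:empty | queues: N=0 E=0 S=3 W=0

N: empty
E: empty
S: 4 5 8
W: empty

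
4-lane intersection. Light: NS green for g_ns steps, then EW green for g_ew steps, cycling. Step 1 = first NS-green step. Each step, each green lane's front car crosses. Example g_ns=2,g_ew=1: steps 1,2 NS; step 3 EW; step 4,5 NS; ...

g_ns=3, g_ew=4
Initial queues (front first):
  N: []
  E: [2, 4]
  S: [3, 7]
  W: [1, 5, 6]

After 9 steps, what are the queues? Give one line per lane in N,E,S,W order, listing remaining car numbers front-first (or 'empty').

Step 1 [NS]: N:empty,E:wait,S:car3-GO,W:wait | queues: N=0 E=2 S=1 W=3
Step 2 [NS]: N:empty,E:wait,S:car7-GO,W:wait | queues: N=0 E=2 S=0 W=3
Step 3 [NS]: N:empty,E:wait,S:empty,W:wait | queues: N=0 E=2 S=0 W=3
Step 4 [EW]: N:wait,E:car2-GO,S:wait,W:car1-GO | queues: N=0 E=1 S=0 W=2
Step 5 [EW]: N:wait,E:car4-GO,S:wait,W:car5-GO | queues: N=0 E=0 S=0 W=1
Step 6 [EW]: N:wait,E:empty,S:wait,W:car6-GO | queues: N=0 E=0 S=0 W=0

N: empty
E: empty
S: empty
W: empty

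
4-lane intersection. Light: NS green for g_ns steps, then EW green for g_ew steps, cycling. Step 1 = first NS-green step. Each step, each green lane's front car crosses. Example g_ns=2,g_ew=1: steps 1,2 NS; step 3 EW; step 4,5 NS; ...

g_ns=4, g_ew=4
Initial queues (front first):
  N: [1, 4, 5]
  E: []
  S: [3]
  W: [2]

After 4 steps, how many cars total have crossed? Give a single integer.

Step 1 [NS]: N:car1-GO,E:wait,S:car3-GO,W:wait | queues: N=2 E=0 S=0 W=1
Step 2 [NS]: N:car4-GO,E:wait,S:empty,W:wait | queues: N=1 E=0 S=0 W=1
Step 3 [NS]: N:car5-GO,E:wait,S:empty,W:wait | queues: N=0 E=0 S=0 W=1
Step 4 [NS]: N:empty,E:wait,S:empty,W:wait | queues: N=0 E=0 S=0 W=1
Cars crossed by step 4: 4

Answer: 4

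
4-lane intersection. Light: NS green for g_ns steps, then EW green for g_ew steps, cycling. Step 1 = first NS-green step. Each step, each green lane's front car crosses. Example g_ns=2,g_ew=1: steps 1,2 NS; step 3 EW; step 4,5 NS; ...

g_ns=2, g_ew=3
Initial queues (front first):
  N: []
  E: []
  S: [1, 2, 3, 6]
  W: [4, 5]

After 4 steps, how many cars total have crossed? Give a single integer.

Step 1 [NS]: N:empty,E:wait,S:car1-GO,W:wait | queues: N=0 E=0 S=3 W=2
Step 2 [NS]: N:empty,E:wait,S:car2-GO,W:wait | queues: N=0 E=0 S=2 W=2
Step 3 [EW]: N:wait,E:empty,S:wait,W:car4-GO | queues: N=0 E=0 S=2 W=1
Step 4 [EW]: N:wait,E:empty,S:wait,W:car5-GO | queues: N=0 E=0 S=2 W=0
Cars crossed by step 4: 4

Answer: 4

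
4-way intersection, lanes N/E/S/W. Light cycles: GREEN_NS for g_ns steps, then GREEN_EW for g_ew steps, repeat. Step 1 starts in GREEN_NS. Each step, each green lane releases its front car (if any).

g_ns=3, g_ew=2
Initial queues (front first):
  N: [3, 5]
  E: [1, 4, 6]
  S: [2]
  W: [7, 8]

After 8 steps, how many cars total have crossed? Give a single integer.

Step 1 [NS]: N:car3-GO,E:wait,S:car2-GO,W:wait | queues: N=1 E=3 S=0 W=2
Step 2 [NS]: N:car5-GO,E:wait,S:empty,W:wait | queues: N=0 E=3 S=0 W=2
Step 3 [NS]: N:empty,E:wait,S:empty,W:wait | queues: N=0 E=3 S=0 W=2
Step 4 [EW]: N:wait,E:car1-GO,S:wait,W:car7-GO | queues: N=0 E=2 S=0 W=1
Step 5 [EW]: N:wait,E:car4-GO,S:wait,W:car8-GO | queues: N=0 E=1 S=0 W=0
Step 6 [NS]: N:empty,E:wait,S:empty,W:wait | queues: N=0 E=1 S=0 W=0
Step 7 [NS]: N:empty,E:wait,S:empty,W:wait | queues: N=0 E=1 S=0 W=0
Step 8 [NS]: N:empty,E:wait,S:empty,W:wait | queues: N=0 E=1 S=0 W=0
Cars crossed by step 8: 7

Answer: 7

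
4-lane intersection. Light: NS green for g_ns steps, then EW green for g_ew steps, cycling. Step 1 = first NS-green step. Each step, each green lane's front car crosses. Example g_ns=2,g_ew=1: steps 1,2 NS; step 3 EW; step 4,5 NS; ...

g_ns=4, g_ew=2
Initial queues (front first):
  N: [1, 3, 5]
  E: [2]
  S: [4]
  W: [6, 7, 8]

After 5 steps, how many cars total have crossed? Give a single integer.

Step 1 [NS]: N:car1-GO,E:wait,S:car4-GO,W:wait | queues: N=2 E=1 S=0 W=3
Step 2 [NS]: N:car3-GO,E:wait,S:empty,W:wait | queues: N=1 E=1 S=0 W=3
Step 3 [NS]: N:car5-GO,E:wait,S:empty,W:wait | queues: N=0 E=1 S=0 W=3
Step 4 [NS]: N:empty,E:wait,S:empty,W:wait | queues: N=0 E=1 S=0 W=3
Step 5 [EW]: N:wait,E:car2-GO,S:wait,W:car6-GO | queues: N=0 E=0 S=0 W=2
Cars crossed by step 5: 6

Answer: 6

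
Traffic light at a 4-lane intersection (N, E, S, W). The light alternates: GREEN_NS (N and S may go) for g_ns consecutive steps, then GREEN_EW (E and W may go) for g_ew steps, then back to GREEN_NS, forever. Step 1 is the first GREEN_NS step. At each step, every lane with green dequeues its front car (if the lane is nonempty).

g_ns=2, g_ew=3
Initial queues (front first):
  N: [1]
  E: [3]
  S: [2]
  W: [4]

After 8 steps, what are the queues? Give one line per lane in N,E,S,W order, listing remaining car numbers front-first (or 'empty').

Step 1 [NS]: N:car1-GO,E:wait,S:car2-GO,W:wait | queues: N=0 E=1 S=0 W=1
Step 2 [NS]: N:empty,E:wait,S:empty,W:wait | queues: N=0 E=1 S=0 W=1
Step 3 [EW]: N:wait,E:car3-GO,S:wait,W:car4-GO | queues: N=0 E=0 S=0 W=0

N: empty
E: empty
S: empty
W: empty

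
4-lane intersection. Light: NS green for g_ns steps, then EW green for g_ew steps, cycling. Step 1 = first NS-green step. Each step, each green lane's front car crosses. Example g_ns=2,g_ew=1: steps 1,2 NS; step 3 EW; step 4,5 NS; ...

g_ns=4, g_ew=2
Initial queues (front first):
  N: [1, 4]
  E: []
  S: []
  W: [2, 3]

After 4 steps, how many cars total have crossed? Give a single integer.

Answer: 2

Derivation:
Step 1 [NS]: N:car1-GO,E:wait,S:empty,W:wait | queues: N=1 E=0 S=0 W=2
Step 2 [NS]: N:car4-GO,E:wait,S:empty,W:wait | queues: N=0 E=0 S=0 W=2
Step 3 [NS]: N:empty,E:wait,S:empty,W:wait | queues: N=0 E=0 S=0 W=2
Step 4 [NS]: N:empty,E:wait,S:empty,W:wait | queues: N=0 E=0 S=0 W=2
Cars crossed by step 4: 2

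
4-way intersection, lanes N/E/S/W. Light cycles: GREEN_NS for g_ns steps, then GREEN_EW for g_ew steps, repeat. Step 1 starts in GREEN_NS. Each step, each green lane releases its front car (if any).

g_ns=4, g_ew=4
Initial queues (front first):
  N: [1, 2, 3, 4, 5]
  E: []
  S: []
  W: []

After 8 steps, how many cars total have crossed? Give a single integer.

Answer: 4

Derivation:
Step 1 [NS]: N:car1-GO,E:wait,S:empty,W:wait | queues: N=4 E=0 S=0 W=0
Step 2 [NS]: N:car2-GO,E:wait,S:empty,W:wait | queues: N=3 E=0 S=0 W=0
Step 3 [NS]: N:car3-GO,E:wait,S:empty,W:wait | queues: N=2 E=0 S=0 W=0
Step 4 [NS]: N:car4-GO,E:wait,S:empty,W:wait | queues: N=1 E=0 S=0 W=0
Step 5 [EW]: N:wait,E:empty,S:wait,W:empty | queues: N=1 E=0 S=0 W=0
Step 6 [EW]: N:wait,E:empty,S:wait,W:empty | queues: N=1 E=0 S=0 W=0
Step 7 [EW]: N:wait,E:empty,S:wait,W:empty | queues: N=1 E=0 S=0 W=0
Step 8 [EW]: N:wait,E:empty,S:wait,W:empty | queues: N=1 E=0 S=0 W=0
Cars crossed by step 8: 4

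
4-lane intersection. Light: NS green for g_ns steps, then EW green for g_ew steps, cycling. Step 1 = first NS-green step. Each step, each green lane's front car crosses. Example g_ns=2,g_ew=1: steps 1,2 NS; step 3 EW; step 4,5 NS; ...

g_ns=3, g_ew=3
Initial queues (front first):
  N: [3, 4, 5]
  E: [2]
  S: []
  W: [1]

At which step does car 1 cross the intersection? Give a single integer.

Step 1 [NS]: N:car3-GO,E:wait,S:empty,W:wait | queues: N=2 E=1 S=0 W=1
Step 2 [NS]: N:car4-GO,E:wait,S:empty,W:wait | queues: N=1 E=1 S=0 W=1
Step 3 [NS]: N:car5-GO,E:wait,S:empty,W:wait | queues: N=0 E=1 S=0 W=1
Step 4 [EW]: N:wait,E:car2-GO,S:wait,W:car1-GO | queues: N=0 E=0 S=0 W=0
Car 1 crosses at step 4

4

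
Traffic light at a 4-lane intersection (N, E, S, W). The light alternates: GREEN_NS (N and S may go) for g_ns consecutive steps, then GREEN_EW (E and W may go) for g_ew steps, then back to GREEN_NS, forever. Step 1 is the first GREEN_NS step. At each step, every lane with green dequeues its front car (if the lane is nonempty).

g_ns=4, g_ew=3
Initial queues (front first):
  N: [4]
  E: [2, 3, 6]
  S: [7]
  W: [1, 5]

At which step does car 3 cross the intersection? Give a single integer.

Step 1 [NS]: N:car4-GO,E:wait,S:car7-GO,W:wait | queues: N=0 E=3 S=0 W=2
Step 2 [NS]: N:empty,E:wait,S:empty,W:wait | queues: N=0 E=3 S=0 W=2
Step 3 [NS]: N:empty,E:wait,S:empty,W:wait | queues: N=0 E=3 S=0 W=2
Step 4 [NS]: N:empty,E:wait,S:empty,W:wait | queues: N=0 E=3 S=0 W=2
Step 5 [EW]: N:wait,E:car2-GO,S:wait,W:car1-GO | queues: N=0 E=2 S=0 W=1
Step 6 [EW]: N:wait,E:car3-GO,S:wait,W:car5-GO | queues: N=0 E=1 S=0 W=0
Step 7 [EW]: N:wait,E:car6-GO,S:wait,W:empty | queues: N=0 E=0 S=0 W=0
Car 3 crosses at step 6

6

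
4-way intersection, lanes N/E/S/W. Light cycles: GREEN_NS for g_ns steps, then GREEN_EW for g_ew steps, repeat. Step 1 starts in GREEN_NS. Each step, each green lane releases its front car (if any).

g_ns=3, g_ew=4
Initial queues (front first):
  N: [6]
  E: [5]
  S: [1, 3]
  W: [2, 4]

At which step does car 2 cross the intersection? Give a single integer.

Step 1 [NS]: N:car6-GO,E:wait,S:car1-GO,W:wait | queues: N=0 E=1 S=1 W=2
Step 2 [NS]: N:empty,E:wait,S:car3-GO,W:wait | queues: N=0 E=1 S=0 W=2
Step 3 [NS]: N:empty,E:wait,S:empty,W:wait | queues: N=0 E=1 S=0 W=2
Step 4 [EW]: N:wait,E:car5-GO,S:wait,W:car2-GO | queues: N=0 E=0 S=0 W=1
Step 5 [EW]: N:wait,E:empty,S:wait,W:car4-GO | queues: N=0 E=0 S=0 W=0
Car 2 crosses at step 4

4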